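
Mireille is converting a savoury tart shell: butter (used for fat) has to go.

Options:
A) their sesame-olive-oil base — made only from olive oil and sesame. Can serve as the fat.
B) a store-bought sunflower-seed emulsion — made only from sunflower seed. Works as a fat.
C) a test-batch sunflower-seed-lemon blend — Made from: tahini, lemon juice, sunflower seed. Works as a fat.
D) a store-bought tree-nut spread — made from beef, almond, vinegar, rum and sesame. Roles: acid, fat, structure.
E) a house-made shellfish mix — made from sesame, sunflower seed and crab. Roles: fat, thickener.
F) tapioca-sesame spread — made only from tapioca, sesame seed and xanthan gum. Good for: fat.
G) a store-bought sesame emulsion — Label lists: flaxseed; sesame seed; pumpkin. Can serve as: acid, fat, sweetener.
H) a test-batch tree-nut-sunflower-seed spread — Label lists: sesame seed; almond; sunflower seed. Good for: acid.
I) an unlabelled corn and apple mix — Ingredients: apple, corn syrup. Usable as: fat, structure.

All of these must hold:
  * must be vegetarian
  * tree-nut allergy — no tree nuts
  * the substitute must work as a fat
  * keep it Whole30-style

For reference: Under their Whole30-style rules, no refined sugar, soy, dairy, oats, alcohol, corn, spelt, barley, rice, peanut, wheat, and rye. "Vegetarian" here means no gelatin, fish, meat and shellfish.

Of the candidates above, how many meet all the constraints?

5

A: only sesame and olive oil; none excluded — valid
B: works as a fat, Whole30-style, vegetarian — OK
C: only tahini, sunflower seed and lemon juice; none excluded — OK
D: has rum, so not Whole30-style; has beef, so not vegetarian (and 1 more) — out
E: has crab, so not vegetarian — no
F: nothing on the exclusion list — valid
G: every rule checks out — OK
H: not usable as a fat; has almond, so not tree-nut-free — reject
I: has corn syrup, so not Whole30-style — reject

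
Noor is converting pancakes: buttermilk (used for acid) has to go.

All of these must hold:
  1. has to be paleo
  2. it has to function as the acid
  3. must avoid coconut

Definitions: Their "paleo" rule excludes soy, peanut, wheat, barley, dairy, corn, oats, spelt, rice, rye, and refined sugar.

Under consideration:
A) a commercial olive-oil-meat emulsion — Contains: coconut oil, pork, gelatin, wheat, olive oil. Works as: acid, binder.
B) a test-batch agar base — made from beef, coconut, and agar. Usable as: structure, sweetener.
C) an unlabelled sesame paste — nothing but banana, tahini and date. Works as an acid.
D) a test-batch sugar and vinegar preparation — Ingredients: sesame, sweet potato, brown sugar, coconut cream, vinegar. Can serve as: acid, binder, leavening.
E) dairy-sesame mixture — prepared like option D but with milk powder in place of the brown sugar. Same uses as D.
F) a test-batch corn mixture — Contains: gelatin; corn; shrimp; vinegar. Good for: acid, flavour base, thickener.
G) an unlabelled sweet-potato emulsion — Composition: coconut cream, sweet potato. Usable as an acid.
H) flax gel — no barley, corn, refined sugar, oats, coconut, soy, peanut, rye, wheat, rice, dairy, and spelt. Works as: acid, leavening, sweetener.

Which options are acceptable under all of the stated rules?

C, H

A: has wheat, so not paleo; has coconut oil, so not coconut-free — reject
B: not usable as an acid; has coconut, so not coconut-free — reject
C: only tahini, banana, and date; none excluded — keep
D: has brown sugar, so not paleo; has coconut cream, so not coconut-free — reject
E: has milk powder, so not paleo; has coconut cream, so not coconut-free — out
F: has corn, so not paleo — no
G: has coconut cream, so not coconut-free — out
H: works as an acid, no coconut, paleo — OK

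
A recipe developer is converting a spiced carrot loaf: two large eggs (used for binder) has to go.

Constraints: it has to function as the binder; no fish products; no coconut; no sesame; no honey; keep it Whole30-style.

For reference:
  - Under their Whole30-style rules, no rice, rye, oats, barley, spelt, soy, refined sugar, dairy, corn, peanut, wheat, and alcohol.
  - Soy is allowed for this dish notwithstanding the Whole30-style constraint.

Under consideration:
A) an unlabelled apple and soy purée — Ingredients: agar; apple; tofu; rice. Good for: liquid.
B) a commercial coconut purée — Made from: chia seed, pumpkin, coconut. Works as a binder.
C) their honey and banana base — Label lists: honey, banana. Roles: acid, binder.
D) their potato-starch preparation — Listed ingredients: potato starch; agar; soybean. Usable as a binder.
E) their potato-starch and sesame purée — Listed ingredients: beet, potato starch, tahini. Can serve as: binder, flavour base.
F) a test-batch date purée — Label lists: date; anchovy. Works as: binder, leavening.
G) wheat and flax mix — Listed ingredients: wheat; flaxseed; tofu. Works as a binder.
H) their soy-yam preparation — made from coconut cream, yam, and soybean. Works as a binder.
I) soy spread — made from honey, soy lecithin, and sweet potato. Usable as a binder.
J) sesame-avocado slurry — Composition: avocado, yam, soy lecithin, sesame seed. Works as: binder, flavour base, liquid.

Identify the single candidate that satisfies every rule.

D

A: not usable as a binder; has rice, so not Whole30-style — out
B: has coconut, so not coconut-free — reject
C: has honey, so not honey-free — reject
D: soy is permitted under the Whole30-style carve-out; nothing else excluded — OK
E: has tahini, so not sesame-free — no
F: has anchovy, so not fish-free — reject
G: has wheat, so not Whole30-style — no
H: has coconut cream, so not coconut-free — reject
I: has honey, so not honey-free — out
J: has sesame seed, so not sesame-free — no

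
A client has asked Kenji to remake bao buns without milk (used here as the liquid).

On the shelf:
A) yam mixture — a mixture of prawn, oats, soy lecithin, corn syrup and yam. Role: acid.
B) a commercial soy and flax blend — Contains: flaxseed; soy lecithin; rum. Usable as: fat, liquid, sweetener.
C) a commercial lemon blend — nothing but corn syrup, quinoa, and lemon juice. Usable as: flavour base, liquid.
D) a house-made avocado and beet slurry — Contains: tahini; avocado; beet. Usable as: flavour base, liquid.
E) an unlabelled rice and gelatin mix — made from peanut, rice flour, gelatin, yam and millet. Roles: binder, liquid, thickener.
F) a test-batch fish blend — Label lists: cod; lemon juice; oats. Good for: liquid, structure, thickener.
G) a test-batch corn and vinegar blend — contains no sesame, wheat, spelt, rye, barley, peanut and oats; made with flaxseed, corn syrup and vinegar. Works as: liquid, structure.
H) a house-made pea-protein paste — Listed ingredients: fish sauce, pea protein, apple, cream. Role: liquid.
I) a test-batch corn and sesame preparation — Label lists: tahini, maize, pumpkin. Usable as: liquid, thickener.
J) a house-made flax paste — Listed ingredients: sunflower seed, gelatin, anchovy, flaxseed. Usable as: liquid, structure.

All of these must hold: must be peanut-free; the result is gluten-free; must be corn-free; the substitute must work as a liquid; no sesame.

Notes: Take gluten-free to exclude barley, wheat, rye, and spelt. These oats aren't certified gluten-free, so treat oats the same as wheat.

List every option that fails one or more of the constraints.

A, C, D, E, F, G, I

A: not usable as a liquid; has oats, so not gluten-free (and 1 more) — no
B: only rum, soy lecithin, and flaxseed; none excluded — valid
C: has corn syrup, so not corn-free — no
D: has tahini, so not sesame-free — no
E: has peanut, so not peanut-free — reject
F: has oats, so not gluten-free — no
G: has corn syrup, so not corn-free — reject
H: every rule checks out — keep
I: has maize, so not corn-free; has tahini, so not sesame-free — reject
J: anchovy and gelatin etc. — none of it excluded — OK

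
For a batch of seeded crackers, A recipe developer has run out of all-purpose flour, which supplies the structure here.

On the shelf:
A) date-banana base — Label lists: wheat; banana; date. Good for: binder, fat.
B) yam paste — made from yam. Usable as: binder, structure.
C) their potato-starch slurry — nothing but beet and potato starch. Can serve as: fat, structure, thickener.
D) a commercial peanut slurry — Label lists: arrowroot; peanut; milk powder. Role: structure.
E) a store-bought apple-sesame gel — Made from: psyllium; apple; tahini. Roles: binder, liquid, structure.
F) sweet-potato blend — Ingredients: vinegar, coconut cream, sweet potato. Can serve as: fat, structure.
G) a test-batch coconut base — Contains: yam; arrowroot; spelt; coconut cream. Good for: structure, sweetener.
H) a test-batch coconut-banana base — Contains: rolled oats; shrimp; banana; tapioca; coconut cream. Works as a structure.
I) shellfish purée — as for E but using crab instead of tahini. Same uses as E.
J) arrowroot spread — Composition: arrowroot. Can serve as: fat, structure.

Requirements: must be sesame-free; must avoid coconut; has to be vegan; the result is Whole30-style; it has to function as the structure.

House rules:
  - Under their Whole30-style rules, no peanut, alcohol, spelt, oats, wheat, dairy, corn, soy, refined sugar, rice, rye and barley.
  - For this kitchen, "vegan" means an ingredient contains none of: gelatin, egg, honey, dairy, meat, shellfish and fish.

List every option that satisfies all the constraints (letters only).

A: not usable as a structure; has wheat, so not Whole30-style — no
B: no sesame, Whole30-style — OK
C: vegan, Whole30-style — keep
D: has milk powder, so not Whole30-style; has milk powder, so not vegan — reject
E: has tahini, so not sesame-free — no
F: has coconut cream, so not coconut-free — out
G: has spelt, so not Whole30-style; has coconut cream, so not coconut-free — no
H: has rolled oats, so not Whole30-style; has shrimp, so not vegan (and 1 more) — no
I: has crab, so not vegan — out
J: only arrowroot; none excluded — valid

B, C, J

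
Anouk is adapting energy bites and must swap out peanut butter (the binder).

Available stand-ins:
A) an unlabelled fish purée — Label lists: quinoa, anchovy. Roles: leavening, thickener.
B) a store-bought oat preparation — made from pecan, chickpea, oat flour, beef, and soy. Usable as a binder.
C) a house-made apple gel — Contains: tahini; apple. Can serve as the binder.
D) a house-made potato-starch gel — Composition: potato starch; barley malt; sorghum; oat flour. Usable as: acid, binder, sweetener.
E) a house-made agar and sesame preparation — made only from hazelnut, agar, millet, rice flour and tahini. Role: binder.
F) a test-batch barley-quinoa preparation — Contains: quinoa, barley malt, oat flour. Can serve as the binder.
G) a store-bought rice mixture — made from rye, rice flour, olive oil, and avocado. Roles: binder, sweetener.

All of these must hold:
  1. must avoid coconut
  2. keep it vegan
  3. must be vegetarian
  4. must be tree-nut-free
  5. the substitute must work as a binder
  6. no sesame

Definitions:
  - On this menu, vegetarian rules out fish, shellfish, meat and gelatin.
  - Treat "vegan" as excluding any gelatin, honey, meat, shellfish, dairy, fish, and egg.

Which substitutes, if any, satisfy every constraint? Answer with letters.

A: not usable as a binder; has anchovy, so not vegetarian (and 1 more) — out
B: has beef, so not vegetarian; has beef, so not vegan (and 1 more) — reject
C: has tahini, so not sesame-free — reject
D: every rule checks out — valid
E: has tahini, so not sesame-free; has hazelnut, so not tree-nut-free — no
F: every rule checks out — keep
G: every rule checks out — valid

D, F, G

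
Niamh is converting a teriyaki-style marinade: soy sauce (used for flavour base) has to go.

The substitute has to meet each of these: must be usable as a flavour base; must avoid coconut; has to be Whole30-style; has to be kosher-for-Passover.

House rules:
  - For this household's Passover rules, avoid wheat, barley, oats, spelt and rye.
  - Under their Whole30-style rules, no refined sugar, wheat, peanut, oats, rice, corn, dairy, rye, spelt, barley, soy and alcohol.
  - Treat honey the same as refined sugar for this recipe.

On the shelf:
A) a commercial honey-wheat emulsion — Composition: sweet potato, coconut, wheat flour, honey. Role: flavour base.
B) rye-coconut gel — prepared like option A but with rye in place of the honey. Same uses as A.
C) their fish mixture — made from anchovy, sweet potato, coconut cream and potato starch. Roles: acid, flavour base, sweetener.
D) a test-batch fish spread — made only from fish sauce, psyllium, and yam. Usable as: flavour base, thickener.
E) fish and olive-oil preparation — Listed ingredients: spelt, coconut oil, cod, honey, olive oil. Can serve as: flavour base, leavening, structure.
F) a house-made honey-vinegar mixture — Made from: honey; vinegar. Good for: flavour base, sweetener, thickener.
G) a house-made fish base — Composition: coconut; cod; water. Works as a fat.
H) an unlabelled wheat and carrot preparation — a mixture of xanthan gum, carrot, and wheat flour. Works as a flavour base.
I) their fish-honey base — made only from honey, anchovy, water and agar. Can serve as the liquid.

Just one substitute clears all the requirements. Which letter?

A: has wheat flour, so not kosher-for-Passover; has honey, so not Whole30-style (and 1 more) — reject
B: has rye, so not kosher-for-Passover; has rye, so not Whole30-style (and 1 more) — reject
C: has coconut cream, so not coconut-free — reject
D: every rule checks out — valid
E: has spelt, so not kosher-for-Passover; has honey, so not Whole30-style (and 1 more) — out
F: has honey, so not Whole30-style — out
G: not usable as a flavour base; has coconut, so not coconut-free — out
H: has wheat flour, so not kosher-for-Passover; has wheat flour, so not Whole30-style — no
I: not usable as a flavour base; has honey, so not Whole30-style — out

D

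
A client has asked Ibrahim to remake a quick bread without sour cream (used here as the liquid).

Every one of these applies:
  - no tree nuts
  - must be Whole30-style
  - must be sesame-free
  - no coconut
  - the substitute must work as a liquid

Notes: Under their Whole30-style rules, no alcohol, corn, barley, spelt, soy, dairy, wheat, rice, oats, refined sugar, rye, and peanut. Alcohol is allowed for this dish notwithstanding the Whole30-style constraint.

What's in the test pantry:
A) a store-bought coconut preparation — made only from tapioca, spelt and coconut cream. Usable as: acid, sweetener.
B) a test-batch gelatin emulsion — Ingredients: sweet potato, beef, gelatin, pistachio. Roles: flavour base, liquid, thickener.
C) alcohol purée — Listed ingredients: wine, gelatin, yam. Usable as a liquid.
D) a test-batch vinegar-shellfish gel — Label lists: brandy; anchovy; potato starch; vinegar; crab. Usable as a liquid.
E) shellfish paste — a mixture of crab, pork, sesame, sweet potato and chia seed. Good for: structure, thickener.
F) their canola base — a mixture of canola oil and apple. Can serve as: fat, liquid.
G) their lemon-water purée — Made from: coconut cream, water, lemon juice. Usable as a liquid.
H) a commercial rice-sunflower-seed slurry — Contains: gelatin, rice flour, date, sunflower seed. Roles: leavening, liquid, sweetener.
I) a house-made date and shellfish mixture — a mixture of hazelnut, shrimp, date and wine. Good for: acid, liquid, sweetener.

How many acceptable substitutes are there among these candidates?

A: not usable as a liquid; has spelt, so not Whole30-style (and 1 more) — no
B: has pistachio, so not tree-nut-free — out
C: alcohol is permitted under the Whole30-style carve-out; nothing else excluded — OK
D: alcohol is permitted under the Whole30-style carve-out; nothing else excluded — keep
E: not usable as a liquid; has sesame, so not sesame-free — reject
F: Whole30-style, no sesame — OK
G: has coconut cream, so not coconut-free — reject
H: has rice flour, so not Whole30-style — out
I: has hazelnut, so not tree-nut-free — no

3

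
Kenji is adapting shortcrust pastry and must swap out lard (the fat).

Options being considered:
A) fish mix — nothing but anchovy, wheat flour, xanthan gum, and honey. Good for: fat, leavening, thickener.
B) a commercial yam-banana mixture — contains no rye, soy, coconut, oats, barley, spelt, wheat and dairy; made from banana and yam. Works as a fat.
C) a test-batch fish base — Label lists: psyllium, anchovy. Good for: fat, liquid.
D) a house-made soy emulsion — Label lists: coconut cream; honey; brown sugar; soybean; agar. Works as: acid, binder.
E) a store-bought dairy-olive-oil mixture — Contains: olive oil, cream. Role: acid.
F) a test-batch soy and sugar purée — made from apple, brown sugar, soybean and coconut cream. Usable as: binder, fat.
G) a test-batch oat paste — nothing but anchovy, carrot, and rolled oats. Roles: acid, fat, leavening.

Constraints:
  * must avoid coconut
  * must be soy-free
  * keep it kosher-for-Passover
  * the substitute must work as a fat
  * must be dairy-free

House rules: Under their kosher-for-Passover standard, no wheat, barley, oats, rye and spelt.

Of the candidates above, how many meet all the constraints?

2

A: has wheat flour, so not kosher-for-Passover — reject
B: works as a fat, no soy, no coconut — keep
C: every rule checks out — valid
D: not usable as a fat; has soybean, so not soy-free (and 1 more) — no
E: not usable as a fat; has cream, so not dairy-free — out
F: has soybean, so not soy-free; has coconut cream, so not coconut-free — out
G: has rolled oats, so not kosher-for-Passover — reject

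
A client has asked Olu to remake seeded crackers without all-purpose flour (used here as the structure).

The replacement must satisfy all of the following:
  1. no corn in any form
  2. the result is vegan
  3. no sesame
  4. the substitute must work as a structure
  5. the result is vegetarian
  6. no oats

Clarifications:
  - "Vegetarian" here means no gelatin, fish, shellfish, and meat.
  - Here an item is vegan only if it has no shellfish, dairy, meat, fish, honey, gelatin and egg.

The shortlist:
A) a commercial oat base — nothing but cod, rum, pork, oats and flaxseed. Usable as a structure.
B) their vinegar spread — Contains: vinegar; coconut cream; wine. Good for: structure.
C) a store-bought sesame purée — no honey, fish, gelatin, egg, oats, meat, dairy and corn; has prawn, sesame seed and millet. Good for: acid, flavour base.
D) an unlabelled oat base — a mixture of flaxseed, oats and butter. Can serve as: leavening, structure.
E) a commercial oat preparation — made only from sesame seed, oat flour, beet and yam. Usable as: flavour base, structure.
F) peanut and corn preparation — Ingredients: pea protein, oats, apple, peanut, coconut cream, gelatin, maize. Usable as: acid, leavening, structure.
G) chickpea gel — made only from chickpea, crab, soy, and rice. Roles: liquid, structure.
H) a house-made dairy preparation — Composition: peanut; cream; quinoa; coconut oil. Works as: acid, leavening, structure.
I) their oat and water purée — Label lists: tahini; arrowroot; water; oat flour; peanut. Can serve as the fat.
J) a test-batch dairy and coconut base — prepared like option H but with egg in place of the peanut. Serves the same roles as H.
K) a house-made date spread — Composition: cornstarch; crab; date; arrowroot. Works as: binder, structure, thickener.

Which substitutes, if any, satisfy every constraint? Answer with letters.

A: has cod, so not vegetarian; has cod, so not vegan (and 1 more) — no
B: works as a structure, no sesame, vegetarian — OK
C: not usable as a structure; has prawn, so not vegetarian (and 2 more) — no
D: has butter, so not vegan; has oats, so not oat-free — out
E: has oat flour, so not oat-free; has sesame seed, so not sesame-free — no
F: has gelatin, so not vegetarian; has gelatin, so not vegan (and 2 more) — no
G: has crab, so not vegetarian; has crab, so not vegan — no
H: has cream, so not vegan — reject
I: not usable as a structure; has oat flour, so not oat-free (and 1 more) — no
J: has cream, so not vegan — reject
K: has crab, so not vegetarian; has crab, so not vegan (and 1 more) — reject

B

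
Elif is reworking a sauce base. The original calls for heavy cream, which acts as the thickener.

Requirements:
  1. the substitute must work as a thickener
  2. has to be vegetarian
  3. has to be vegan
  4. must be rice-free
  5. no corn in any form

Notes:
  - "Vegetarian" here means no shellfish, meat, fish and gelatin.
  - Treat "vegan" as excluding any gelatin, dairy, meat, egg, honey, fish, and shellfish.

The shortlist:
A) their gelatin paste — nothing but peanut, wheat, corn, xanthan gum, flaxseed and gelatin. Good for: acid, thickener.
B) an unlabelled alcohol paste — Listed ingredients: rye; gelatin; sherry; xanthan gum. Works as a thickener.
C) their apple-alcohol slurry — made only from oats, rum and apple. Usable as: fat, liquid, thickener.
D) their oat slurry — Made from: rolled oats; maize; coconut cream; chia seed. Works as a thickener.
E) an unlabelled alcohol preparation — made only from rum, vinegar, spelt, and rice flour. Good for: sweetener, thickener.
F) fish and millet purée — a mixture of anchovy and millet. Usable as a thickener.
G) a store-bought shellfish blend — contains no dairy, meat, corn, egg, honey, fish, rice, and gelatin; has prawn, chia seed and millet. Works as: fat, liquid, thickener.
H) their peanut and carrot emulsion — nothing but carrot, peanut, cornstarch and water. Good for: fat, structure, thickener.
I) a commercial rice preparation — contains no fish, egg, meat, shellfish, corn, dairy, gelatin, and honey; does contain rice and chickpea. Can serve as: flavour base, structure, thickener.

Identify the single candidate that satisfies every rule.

A: has gelatin, so not vegetarian; has gelatin, so not vegan (and 1 more) — no
B: has gelatin, so not vegetarian; has gelatin, so not vegan — no
C: every rule checks out — OK
D: has maize, so not corn-free — no
E: has rice flour, so not rice-free — out
F: has anchovy, so not vegetarian; has anchovy, so not vegan — reject
G: has prawn, so not vegetarian; has prawn, so not vegan — reject
H: has cornstarch, so not corn-free — out
I: has rice, so not rice-free — no

C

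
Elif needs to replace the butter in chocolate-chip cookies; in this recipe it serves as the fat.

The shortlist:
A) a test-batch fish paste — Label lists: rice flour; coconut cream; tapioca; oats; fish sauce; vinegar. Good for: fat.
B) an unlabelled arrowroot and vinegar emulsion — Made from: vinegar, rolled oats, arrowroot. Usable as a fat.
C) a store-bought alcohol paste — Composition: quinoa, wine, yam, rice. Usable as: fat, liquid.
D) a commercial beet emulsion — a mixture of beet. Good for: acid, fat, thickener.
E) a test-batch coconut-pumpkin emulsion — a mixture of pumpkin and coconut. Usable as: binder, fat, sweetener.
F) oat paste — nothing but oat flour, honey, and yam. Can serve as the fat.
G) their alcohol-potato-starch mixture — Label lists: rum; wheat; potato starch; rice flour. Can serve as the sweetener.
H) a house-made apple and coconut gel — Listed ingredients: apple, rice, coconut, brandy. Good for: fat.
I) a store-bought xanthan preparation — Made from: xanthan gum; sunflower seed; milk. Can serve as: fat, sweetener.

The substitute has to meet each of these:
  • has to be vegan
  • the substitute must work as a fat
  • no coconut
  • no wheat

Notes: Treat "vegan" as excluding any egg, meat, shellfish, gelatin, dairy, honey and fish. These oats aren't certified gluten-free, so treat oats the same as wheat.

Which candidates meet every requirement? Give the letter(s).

A: has fish sauce, so not vegan; has oats, so not wheat-free (and 1 more) — out
B: has rolled oats, so not wheat-free — out
C: wine and rice etc. — none of it excluded — OK
D: only beet; none excluded — keep
E: has coconut, so not coconut-free — out
F: has honey, so not vegan; has oat flour, so not wheat-free — no
G: not usable as a fat; has wheat, so not wheat-free — out
H: has coconut, so not coconut-free — no
I: has milk, so not vegan — reject

C, D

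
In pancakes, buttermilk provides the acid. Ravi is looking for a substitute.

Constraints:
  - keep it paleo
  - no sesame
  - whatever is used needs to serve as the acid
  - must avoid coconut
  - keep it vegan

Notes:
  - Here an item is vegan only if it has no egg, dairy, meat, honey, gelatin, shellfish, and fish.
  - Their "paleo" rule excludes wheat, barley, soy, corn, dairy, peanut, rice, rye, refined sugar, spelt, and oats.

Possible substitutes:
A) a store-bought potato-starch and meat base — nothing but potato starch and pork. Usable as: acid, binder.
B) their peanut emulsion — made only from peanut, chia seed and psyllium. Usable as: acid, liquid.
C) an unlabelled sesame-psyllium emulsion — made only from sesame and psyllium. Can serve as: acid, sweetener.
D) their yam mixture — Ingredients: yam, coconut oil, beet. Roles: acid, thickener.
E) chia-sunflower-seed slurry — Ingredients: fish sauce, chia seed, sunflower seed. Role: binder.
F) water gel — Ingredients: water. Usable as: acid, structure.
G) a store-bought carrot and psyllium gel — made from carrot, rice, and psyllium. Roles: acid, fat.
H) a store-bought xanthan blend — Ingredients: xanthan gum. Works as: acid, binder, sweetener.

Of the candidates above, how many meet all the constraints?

A: has pork, so not vegan — no
B: has peanut, so not paleo — out
C: has sesame, so not sesame-free — no
D: has coconut oil, so not coconut-free — no
E: not usable as an acid; has fish sauce, so not vegan — reject
F: only water; none excluded — OK
G: has rice, so not paleo — no
H: nothing on the exclusion list — valid

2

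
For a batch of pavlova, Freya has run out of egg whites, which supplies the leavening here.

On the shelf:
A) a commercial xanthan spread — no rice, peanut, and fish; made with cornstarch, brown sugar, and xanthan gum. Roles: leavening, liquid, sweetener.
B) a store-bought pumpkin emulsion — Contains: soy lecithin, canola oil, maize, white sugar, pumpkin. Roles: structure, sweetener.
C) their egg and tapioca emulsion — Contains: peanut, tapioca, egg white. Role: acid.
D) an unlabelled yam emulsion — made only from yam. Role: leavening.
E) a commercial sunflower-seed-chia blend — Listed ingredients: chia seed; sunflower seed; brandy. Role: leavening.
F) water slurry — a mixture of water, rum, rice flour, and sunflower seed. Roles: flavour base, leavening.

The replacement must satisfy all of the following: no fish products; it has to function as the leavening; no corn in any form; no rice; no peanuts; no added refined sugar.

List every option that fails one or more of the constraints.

A, B, C, F

A: has brown sugar, so not no-added-sugar; has cornstarch, so not corn-free — no
B: not usable as a leavening; has white sugar, so not no-added-sugar (and 1 more) — reject
C: not usable as a leavening; has peanut, so not peanut-free — reject
D: every rule checks out — keep
E: only brandy, sunflower seed, and chia seed; none excluded — OK
F: has rice flour, so not rice-free — no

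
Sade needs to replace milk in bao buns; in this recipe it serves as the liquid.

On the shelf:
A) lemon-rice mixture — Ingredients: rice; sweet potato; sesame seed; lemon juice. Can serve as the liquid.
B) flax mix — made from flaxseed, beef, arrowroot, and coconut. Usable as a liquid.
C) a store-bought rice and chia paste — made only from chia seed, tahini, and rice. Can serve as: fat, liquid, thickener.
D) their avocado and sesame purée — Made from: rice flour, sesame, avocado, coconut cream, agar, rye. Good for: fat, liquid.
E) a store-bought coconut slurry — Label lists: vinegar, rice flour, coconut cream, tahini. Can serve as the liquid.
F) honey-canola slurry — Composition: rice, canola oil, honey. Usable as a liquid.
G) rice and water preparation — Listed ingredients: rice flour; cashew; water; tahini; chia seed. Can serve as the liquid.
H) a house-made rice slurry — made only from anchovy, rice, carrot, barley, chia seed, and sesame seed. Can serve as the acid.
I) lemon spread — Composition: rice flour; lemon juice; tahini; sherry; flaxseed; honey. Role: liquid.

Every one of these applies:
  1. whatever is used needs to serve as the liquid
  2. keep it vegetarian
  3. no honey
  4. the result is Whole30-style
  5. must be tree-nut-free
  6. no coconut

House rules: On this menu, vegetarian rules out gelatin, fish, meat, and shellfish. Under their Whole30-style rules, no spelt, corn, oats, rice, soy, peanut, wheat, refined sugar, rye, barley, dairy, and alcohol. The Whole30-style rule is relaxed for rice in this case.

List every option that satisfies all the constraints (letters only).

A, C

A: rice is permitted under the Whole30-style carve-out; nothing else excluded — keep
B: has beef, so not vegetarian; has coconut, so not coconut-free — reject
C: rice is permitted under the Whole30-style carve-out; nothing else excluded — valid
D: has rye, so not Whole30-style; has coconut cream, so not coconut-free — reject
E: has coconut cream, so not coconut-free — reject
F: has honey, so not honey-free — out
G: has cashew, so not tree-nut-free — out
H: not usable as a liquid; has anchovy, so not vegetarian (and 1 more) — no
I: has sherry, so not Whole30-style; has honey, so not honey-free — no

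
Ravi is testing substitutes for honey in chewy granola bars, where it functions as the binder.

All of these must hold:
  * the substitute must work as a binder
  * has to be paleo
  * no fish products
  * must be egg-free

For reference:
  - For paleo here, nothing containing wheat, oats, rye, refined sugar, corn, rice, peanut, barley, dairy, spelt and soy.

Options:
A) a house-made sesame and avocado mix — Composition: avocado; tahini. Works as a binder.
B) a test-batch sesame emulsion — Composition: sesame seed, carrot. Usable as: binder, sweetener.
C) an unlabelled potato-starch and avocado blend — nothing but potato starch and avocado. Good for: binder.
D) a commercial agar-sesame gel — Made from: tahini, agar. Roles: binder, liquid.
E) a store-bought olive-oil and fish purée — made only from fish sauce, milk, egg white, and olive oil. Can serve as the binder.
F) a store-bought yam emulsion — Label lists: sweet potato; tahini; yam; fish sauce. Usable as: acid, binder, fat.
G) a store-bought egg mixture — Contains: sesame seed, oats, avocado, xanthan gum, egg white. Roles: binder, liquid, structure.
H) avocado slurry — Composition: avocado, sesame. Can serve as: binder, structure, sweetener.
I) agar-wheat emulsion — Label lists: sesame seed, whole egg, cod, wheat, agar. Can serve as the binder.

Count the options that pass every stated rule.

A: only tahini and avocado; none excluded — OK
B: every rule checks out — keep
C: only avocado and potato starch; none excluded — valid
D: no fish, no egg — valid
E: has milk, so not paleo; has fish sauce, so not fish-free (and 1 more) — no
F: has fish sauce, so not fish-free — no
G: has oats, so not paleo; has egg white, so not egg-free — out
H: nothing on the exclusion list — keep
I: has wheat, so not paleo; has cod, so not fish-free (and 1 more) — no

5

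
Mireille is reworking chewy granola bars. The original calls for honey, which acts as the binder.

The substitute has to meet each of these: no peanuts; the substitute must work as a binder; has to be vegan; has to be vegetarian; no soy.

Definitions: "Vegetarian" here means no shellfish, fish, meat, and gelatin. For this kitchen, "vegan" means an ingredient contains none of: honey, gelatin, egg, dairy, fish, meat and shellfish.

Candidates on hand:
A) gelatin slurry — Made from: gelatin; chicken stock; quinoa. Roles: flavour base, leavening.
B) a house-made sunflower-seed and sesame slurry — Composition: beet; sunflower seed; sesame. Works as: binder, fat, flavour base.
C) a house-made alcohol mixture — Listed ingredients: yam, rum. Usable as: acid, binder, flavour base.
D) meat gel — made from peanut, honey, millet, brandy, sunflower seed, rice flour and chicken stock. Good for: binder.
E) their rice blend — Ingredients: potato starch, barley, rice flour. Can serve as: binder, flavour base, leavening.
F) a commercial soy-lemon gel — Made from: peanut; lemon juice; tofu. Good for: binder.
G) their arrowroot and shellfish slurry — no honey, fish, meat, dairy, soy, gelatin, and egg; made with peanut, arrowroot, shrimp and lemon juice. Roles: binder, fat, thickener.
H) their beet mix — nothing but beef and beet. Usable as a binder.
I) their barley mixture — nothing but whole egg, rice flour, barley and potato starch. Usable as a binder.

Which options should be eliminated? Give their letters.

A: not usable as a binder; has gelatin, so not vegetarian (and 1 more) — out
B: only sesame, beet, and sunflower seed; none excluded — OK
C: every rule checks out — valid
D: has chicken stock, so not vegetarian; has honey, so not vegan (and 1 more) — reject
E: every rule checks out — valid
F: has tofu, so not soy-free; has peanut, so not peanut-free — reject
G: has shrimp, so not vegetarian; has shrimp, so not vegan (and 1 more) — out
H: has beef, so not vegetarian; has beef, so not vegan — out
I: has whole egg, so not vegan — out

A, D, F, G, H, I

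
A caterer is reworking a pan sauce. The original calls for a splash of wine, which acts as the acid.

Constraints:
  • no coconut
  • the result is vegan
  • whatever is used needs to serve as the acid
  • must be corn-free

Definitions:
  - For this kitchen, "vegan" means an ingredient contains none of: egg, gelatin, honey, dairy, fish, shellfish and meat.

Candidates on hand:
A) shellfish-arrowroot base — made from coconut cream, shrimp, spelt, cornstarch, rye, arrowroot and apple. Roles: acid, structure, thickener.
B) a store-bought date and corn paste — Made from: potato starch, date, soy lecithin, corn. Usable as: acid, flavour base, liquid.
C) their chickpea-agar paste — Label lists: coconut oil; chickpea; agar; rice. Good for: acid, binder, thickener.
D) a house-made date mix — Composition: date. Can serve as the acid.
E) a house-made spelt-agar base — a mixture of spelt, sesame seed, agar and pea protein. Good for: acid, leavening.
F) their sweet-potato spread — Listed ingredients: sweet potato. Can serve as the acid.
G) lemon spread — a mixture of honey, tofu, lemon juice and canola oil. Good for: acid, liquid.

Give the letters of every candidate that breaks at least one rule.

A: has shrimp, so not vegan; has cornstarch, so not corn-free (and 1 more) — reject
B: has corn, so not corn-free — out
C: has coconut oil, so not coconut-free — reject
D: works as an acid, no corn, vegan — keep
E: all constraints satisfied — valid
F: nothing on the exclusion list — valid
G: has honey, so not vegan — no

A, B, C, G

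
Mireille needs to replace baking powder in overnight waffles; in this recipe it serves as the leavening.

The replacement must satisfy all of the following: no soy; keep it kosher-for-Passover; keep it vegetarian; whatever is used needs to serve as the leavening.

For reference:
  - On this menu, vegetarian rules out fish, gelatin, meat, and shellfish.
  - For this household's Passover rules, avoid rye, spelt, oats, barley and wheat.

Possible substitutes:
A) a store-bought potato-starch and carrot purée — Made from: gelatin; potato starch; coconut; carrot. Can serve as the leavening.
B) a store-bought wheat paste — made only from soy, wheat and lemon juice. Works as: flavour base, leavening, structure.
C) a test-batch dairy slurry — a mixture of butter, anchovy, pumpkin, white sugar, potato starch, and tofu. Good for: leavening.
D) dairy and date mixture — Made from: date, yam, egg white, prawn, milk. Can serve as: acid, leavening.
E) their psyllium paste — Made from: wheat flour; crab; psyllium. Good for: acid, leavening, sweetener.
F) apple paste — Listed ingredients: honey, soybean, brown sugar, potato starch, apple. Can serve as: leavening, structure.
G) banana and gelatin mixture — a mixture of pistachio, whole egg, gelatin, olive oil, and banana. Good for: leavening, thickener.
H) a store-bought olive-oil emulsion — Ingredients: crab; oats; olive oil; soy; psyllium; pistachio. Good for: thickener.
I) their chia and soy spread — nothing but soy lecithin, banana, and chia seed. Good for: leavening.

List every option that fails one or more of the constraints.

A: has gelatin, so not vegetarian — reject
B: has wheat, so not kosher-for-Passover; has soy, so not soy-free — no
C: has anchovy, so not vegetarian; has tofu, so not soy-free — reject
D: has prawn, so not vegetarian — no
E: has crab, so not vegetarian; has wheat flour, so not kosher-for-Passover — out
F: has soybean, so not soy-free — no
G: has gelatin, so not vegetarian — out
H: not usable as a leavening; has crab, so not vegetarian (and 2 more) — out
I: has soy lecithin, so not soy-free — reject

A, B, C, D, E, F, G, H, I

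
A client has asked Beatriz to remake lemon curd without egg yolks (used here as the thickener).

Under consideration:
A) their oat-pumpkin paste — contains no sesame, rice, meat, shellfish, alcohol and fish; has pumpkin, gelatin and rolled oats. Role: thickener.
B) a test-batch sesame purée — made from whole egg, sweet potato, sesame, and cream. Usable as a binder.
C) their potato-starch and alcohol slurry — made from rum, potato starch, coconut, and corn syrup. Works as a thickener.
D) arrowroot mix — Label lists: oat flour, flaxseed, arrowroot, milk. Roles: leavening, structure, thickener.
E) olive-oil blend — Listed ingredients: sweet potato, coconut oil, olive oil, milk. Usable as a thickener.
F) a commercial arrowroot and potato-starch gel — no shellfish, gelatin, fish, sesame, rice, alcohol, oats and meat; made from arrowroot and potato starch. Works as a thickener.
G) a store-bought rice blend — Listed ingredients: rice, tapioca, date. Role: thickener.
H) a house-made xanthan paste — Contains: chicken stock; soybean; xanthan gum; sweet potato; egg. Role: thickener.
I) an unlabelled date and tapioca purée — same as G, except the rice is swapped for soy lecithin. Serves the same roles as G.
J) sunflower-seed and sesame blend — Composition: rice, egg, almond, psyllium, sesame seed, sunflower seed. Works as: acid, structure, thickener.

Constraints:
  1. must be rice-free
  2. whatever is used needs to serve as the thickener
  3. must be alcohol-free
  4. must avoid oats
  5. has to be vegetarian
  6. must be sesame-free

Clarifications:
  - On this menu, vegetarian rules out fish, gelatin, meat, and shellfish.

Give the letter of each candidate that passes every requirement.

A: has gelatin, so not vegetarian; has rolled oats, so not oat-free — no
B: not usable as a thickener; has sesame, so not sesame-free — reject
C: has rum, so not alcohol-free — reject
D: has oat flour, so not oat-free — out
E: no alcohol, vegetarian — keep
F: no sesame, no oats — keep
G: has rice, so not rice-free — out
H: has chicken stock, so not vegetarian — no
I: only soy lecithin, date and tapioca; none excluded — OK
J: has sesame seed, so not sesame-free; has rice, so not rice-free — out

E, F, I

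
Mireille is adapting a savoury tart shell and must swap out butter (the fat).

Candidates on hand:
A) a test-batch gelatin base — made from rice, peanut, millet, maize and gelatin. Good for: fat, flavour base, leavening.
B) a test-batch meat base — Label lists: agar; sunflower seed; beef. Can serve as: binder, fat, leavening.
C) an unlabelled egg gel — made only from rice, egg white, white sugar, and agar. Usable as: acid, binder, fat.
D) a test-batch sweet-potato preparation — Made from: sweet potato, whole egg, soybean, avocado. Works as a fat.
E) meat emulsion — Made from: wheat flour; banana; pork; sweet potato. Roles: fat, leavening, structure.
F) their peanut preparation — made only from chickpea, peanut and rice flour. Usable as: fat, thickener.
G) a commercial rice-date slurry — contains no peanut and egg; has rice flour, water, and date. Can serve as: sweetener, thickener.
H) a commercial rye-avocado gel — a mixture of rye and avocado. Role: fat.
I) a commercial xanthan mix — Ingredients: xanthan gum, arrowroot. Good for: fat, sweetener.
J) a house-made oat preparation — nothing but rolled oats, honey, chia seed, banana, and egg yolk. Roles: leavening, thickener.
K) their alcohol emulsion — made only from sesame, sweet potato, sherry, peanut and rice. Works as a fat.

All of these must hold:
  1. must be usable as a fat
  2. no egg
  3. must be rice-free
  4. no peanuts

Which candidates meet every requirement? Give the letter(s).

B, E, H, I

A: has peanut, so not peanut-free; has rice, so not rice-free — no
B: only beef, sunflower seed and agar; none excluded — keep
C: has rice, so not rice-free; has egg white, so not egg-free — out
D: has whole egg, so not egg-free — out
E: works as a fat, no egg, no peanut — keep
F: has peanut, so not peanut-free; has rice flour, so not rice-free — no
G: not usable as a fat; has rice flour, so not rice-free — reject
H: every rule checks out — OK
I: only xanthan gum and arrowroot; none excluded — keep
J: not usable as a fat; has egg yolk, so not egg-free — reject
K: has peanut, so not peanut-free; has rice, so not rice-free — out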